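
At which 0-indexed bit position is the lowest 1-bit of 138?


0b10001010. Lowest set bit at position 1

1


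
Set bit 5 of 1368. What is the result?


1368 | (1 << 5) = 1368 | 32 = 1400

1400


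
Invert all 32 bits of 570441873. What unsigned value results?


570441873 ^ 4294967295 = 3724525422

3724525422


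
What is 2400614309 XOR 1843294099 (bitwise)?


0b10001111000101100111011110100101 ^ 0b1101101110111100110111110010011 = 0b11100010110010000001100000110110 = 3804764214

3804764214


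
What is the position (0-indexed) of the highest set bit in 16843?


0b100000111001011. Highest set bit at position 14

14


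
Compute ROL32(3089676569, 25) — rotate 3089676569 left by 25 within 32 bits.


Rotate 0b10111000001010001011100100011001 left by 25 (32-bit) = 0b110011011100000101000101110010 = 862998898

862998898


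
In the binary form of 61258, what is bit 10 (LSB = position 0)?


0b1110111101001010, position 10 = 1

1


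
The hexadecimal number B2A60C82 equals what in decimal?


B2A60C82 hex = 2997226626 decimal

2997226626


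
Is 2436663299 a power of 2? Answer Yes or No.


0b10010001001111001000100000000011. Multiple bits set => No

No


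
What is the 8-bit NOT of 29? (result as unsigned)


~0b11101 = 0b11100010 = 226 (8-bit unsigned)

226


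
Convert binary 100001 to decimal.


100001 in decimal = 33

33


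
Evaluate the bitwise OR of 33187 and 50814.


0b1000000110100011 | 0b1100011001111110 = 0b1100011111111111 = 51199

51199


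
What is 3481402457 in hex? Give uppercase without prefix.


3481402457 = CF81FC59 hex

CF81FC59


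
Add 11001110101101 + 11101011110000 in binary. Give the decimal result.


11001110101101 + 11101011110000 = 110111010011101 = 28317

28317


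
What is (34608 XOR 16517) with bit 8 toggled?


Step 1: 34608 ^ 16517 = 51125
Step 2: 51125 ^ (1 << 8) = 51125 ^ 256 = 50869

50869


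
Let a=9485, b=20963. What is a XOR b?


9485 ^ 20963 = 29934

29934


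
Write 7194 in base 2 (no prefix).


7194 = 1110000011010 in binary

1110000011010


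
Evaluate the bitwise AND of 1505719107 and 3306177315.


0b1011001101111110111001101000011 & 0b11000101000100000100001100100011 = 0b1000001000100000100001100000011 = 1091584771

1091584771


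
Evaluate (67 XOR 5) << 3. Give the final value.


Step 1: 67 ^ 5 = 70
Step 2: 70 << 3 = 560

560


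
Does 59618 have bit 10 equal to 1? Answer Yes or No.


0b1110100011100010, bit 10 = 0. No

No


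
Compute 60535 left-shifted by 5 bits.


0b1110110001110111 << 5 = 0b111011000111011100000 = 1937120

1937120


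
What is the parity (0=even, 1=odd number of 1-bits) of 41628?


0b1010001010011100 has 7 ones => parity 1

1


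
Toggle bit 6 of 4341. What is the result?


4341 ^ (1 << 6) = 4341 ^ 64 = 4277

4277


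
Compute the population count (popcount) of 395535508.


0b10111100100110110010010010100 has 14 set bits

14


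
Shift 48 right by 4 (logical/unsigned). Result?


0b110000 >> 4 = 0b11 = 3

3


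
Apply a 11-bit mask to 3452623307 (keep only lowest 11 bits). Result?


3452623307 & 2047 = 459

459


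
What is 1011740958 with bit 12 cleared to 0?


1011740958 & ~(1 << 12) = 1011736862

1011736862


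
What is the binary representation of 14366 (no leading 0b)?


14366 = 11100000011110 in binary

11100000011110


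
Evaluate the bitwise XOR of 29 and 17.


0b11101 ^ 0b10001 = 0b1100 = 12

12


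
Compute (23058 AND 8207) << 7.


Step 1: 23058 & 8207 = 2
Step 2: 2 << 7 = 256

256


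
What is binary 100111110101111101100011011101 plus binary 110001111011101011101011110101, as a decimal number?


100111110101111101100011011101 + 110001111011101011101011110101 = 1011001110001101001001111010010 = 1506186194

1506186194


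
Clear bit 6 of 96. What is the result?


96 & ~(1 << 6) = 32

32


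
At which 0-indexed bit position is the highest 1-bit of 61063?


0b1110111010000111. Highest set bit at position 15

15


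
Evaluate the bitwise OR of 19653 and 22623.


0b100110011000101 | 0b101100001011111 = 0b101110011011111 = 23775

23775


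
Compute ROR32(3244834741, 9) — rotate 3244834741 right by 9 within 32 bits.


Rotate 0b11000001011010000011111110110101 right by 9 (32-bit) = 0b11011010111000001011010000011111 = 3672159263

3672159263


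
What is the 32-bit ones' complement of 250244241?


250244241 ^ 4294967295 = 4044723054

4044723054


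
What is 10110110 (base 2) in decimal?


10110110 in decimal = 182

182


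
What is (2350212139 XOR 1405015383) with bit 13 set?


Step 1: 2350212139 ^ 1405015383 = 3752571260
Step 2: 3752571260 | (1 << 13) = 3752571260 | 8192 = 3752571260

3752571260


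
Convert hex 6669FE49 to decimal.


6669FE49 hex = 1718222409 decimal

1718222409


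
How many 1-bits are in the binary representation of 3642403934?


0b11011001000110101010110001011110 has 17 set bits

17


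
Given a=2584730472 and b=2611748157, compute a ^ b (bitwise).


2584730472 ^ 2611748157 = 27510357

27510357


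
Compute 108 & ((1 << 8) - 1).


108 & 255 = 108

108


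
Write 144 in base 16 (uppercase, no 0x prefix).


144 = 90 hex

90


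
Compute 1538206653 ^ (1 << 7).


1538206653 ^ (1 << 7) = 1538206653 ^ 128 = 1538206525

1538206525


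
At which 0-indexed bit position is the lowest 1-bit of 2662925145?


0b10011110101110010000001101011001. Lowest set bit at position 0

0


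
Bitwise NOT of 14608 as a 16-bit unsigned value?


~0b11100100010000 = 0b1100011011101111 = 50927 (16-bit unsigned)

50927


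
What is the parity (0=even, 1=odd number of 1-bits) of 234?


0b11101010 has 5 ones => parity 1

1


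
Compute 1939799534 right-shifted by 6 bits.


0b1110011100111101111110111101110 >> 6 = 0b1110011100111101111110111 = 30309367

30309367


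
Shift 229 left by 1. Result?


0b11100101 << 1 = 0b111001010 = 458

458


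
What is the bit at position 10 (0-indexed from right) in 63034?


0b1111011000111010, position 10 = 1

1


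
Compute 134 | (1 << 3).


134 | (1 << 3) = 134 | 8 = 142

142


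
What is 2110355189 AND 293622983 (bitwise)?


0b1111101110010010111011011110101 & 0b10001100000000101010011000111 = 0b10001100000000101010011000101 = 293622981

293622981


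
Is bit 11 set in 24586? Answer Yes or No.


0b110000000001010, bit 11 = 0. No

No


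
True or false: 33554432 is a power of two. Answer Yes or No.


0b10000000000000000000000000. Only one bit set => Yes

Yes


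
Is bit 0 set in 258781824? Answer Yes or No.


0b1111011011001011001010000000, bit 0 = 0. No

No


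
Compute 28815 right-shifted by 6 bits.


0b111000010001111 >> 6 = 0b111000010 = 450

450


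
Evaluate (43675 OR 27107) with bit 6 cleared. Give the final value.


Step 1: 43675 | 27107 = 60411
Step 2: 60411 & ~(1 << 6) = 60347

60347


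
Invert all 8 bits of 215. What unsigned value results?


215 ^ 255 = 40

40


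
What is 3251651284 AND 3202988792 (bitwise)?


0b11000001110100000100001011010100 & 0b10111110111010011011101011111000 = 0b10000000110000000000001011010000 = 2160067280

2160067280


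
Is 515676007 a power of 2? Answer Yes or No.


0b11110101111001001011101100111. Multiple bits set => No

No


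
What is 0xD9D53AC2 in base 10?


D9D53AC2 hex = 3654630082 decimal

3654630082


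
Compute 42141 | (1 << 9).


42141 | (1 << 9) = 42141 | 512 = 42653

42653


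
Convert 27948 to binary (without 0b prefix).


27948 = 110110100101100 in binary

110110100101100


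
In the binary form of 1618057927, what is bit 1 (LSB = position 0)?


0b1100000011100011001101011000111, position 1 = 1

1


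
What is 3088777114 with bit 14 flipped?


3088777114 ^ (1 << 14) = 3088777114 ^ 16384 = 3088760730

3088760730


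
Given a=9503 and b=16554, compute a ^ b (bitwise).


9503 ^ 16554 = 26037

26037


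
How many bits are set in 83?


0b1010011 has 4 set bits

4


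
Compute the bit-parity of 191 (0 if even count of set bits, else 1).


0b10111111 has 7 ones => parity 1

1


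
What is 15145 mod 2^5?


15145 & 31 = 9

9


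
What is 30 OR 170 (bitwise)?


0b11110 | 0b10101010 = 0b10111110 = 190

190


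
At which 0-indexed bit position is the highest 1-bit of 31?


0b11111. Highest set bit at position 4

4


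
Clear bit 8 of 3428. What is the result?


3428 & ~(1 << 8) = 3172

3172


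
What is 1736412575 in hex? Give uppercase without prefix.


1736412575 = 677F8D9F hex

677F8D9F


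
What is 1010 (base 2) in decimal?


1010 in decimal = 10

10


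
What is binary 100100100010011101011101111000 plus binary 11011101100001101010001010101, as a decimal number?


100100100010011101011101111000 + 11011101100001101010001010101 = 1000000001110101010101111001101 = 1077586893

1077586893


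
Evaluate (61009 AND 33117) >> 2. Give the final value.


Step 1: 61009 & 33117 = 32849
Step 2: 32849 >> 2 = 8212

8212


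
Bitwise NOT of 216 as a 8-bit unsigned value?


~0b11011000 = 0b100111 = 39 (8-bit unsigned)

39


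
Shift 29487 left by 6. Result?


0b111001100101111 << 6 = 0b111001100101111000000 = 1887168

1887168


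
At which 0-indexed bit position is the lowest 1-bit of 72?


0b1001000. Lowest set bit at position 3

3


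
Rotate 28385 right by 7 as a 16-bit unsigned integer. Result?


Rotate 0b110111011100001 right by 7 (16-bit) = 0b1100001011011101 = 49885

49885


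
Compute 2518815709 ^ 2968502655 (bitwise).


0b10010110001000100001001111011101 ^ 0b10110000111011111100000101111111 = 0b100110110011011101001010100010 = 651023010

651023010


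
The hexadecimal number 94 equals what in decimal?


94 hex = 148 decimal

148


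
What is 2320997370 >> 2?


0b10001010010101111001101111111010 >> 2 = 0b100010100101011110011011111110 = 580249342

580249342


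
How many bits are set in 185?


0b10111001 has 5 set bits

5


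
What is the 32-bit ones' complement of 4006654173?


4006654173 ^ 4294967295 = 288313122

288313122


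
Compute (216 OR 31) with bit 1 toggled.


Step 1: 216 | 31 = 223
Step 2: 223 ^ (1 << 1) = 223 ^ 2 = 221

221


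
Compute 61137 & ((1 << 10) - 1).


61137 & 1023 = 721

721


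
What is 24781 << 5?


0b110000011001101 << 5 = 0b11000001100110100000 = 792992

792992


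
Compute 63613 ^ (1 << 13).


63613 ^ (1 << 13) = 63613 ^ 8192 = 55421

55421


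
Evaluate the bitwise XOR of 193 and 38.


0b11000001 ^ 0b100110 = 0b11100111 = 231

231


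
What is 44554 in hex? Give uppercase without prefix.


44554 = AE0A hex

AE0A


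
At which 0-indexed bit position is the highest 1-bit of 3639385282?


0b11011000111011001001110011000010. Highest set bit at position 31

31


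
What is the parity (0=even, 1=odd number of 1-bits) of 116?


0b1110100 has 4 ones => parity 0

0


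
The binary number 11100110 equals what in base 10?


11100110 in decimal = 230

230


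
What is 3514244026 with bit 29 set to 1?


3514244026 | (1 << 29) = 3514244026 | 536870912 = 4051114938

4051114938


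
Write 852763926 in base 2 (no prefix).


852763926 = 110010110101000010010100010110 in binary

110010110101000010010100010110


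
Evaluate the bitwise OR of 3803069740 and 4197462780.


0b11100010101011100011110100101100 | 0b11111010001100000011001011111100 = 0b11111010101111100011111111111100 = 4206772220

4206772220


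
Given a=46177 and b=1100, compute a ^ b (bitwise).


46177 ^ 1100 = 45101

45101


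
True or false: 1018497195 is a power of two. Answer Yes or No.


0b111100101101010000100010101011. Multiple bits set => No

No


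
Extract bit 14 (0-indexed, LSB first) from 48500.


0b1011110101110100, position 14 = 0

0


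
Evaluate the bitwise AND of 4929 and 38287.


0b1001101000001 & 0b1001010110001111 = 0b1000100000001 = 4353

4353


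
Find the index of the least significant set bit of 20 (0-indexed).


0b10100. Lowest set bit at position 2

2


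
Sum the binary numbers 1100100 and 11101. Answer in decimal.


1100100 + 11101 = 10000001 = 129

129


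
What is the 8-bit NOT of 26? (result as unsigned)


~0b11010 = 0b11100101 = 229 (8-bit unsigned)

229


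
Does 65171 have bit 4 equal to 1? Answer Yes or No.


0b1111111010010011, bit 4 = 1. Yes

Yes


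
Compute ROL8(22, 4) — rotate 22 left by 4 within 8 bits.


Rotate 0b10110 left by 4 (8-bit) = 0b1100001 = 97

97


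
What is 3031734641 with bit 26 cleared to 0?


3031734641 & ~(1 << 26) = 2964625777

2964625777


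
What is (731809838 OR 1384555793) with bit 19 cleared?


Step 1: 731809838 | 1384555793 = 2073996607
Step 2: 2073996607 & ~(1 << 19) = 2073472319

2073472319


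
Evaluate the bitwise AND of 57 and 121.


0b111001 & 0b1111001 = 0b111001 = 57

57


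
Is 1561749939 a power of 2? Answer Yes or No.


0b1011101000101100110100110110011. Multiple bits set => No

No


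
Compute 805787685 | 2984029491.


0b110000000001110101100000100101 | 0b10110001110111001010110100110011 = 0b10110001110111111111110100110111 = 2984246583

2984246583


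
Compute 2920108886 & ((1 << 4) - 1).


2920108886 & 15 = 6

6


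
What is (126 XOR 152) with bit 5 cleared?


Step 1: 126 ^ 152 = 230
Step 2: 230 & ~(1 << 5) = 198

198


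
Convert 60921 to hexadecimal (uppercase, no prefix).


60921 = EDF9 hex

EDF9


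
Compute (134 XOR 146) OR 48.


Step 1: 134 ^ 146 = 20
Step 2: 20 | 48 = 52

52


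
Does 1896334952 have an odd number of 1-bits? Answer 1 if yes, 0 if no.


0b1110001000001111100011001101000 has 14 ones => parity 0

0


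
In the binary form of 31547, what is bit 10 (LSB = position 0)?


0b111101100111011, position 10 = 0

0


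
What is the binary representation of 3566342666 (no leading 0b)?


3566342666 = 11010100100100100001001000001010 in binary

11010100100100100001001000001010


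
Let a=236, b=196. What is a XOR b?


236 ^ 196 = 40

40


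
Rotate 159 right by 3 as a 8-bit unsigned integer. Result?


Rotate 0b10011111 right by 3 (8-bit) = 0b11110011 = 243

243


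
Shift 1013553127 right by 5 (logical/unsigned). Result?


0b111100011010011001011111100111 >> 5 = 0b1111000110100110010111111 = 31673535

31673535


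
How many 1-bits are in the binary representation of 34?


0b100010 has 2 set bits

2


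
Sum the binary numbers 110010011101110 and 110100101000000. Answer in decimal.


110010011101110 + 110100101000000 = 1100111000101110 = 52782

52782


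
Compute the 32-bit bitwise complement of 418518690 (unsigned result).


~0b11000111100100001011010100010 = 0b11100111000011011110100101011101 = 3876448605 (32-bit unsigned)

3876448605


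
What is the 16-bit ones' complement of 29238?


29238 ^ 65535 = 36297

36297


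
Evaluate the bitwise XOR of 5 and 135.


0b101 ^ 0b10000111 = 0b10000010 = 130

130


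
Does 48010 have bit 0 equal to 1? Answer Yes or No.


0b1011101110001010, bit 0 = 0. No

No


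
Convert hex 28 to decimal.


28 hex = 40 decimal

40


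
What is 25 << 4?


0b11001 << 4 = 0b110010000 = 400

400


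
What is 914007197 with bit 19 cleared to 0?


914007197 & ~(1 << 19) = 913482909

913482909


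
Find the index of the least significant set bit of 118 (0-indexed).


0b1110110. Lowest set bit at position 1

1


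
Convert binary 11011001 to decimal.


11011001 in decimal = 217

217


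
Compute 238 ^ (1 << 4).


238 ^ (1 << 4) = 238 ^ 16 = 254

254


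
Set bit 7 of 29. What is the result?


29 | (1 << 7) = 29 | 128 = 157

157


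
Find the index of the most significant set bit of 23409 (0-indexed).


0b101101101110001. Highest set bit at position 14

14


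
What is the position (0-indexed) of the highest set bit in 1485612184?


0b1011000100011001010010010011000. Highest set bit at position 30

30


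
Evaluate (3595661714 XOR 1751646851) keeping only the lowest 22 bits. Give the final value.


Step 1: 3595661714 ^ 1751646851 = 3191436049
Step 2: 3191436049 & 4194303 = 3765009

3765009


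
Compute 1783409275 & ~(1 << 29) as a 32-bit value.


1783409275 & ~(1 << 29) = 1246538363

1246538363


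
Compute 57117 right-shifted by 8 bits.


0b1101111100011101 >> 8 = 0b11011111 = 223

223


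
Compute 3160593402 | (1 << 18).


3160593402 | (1 << 18) = 3160593402 | 262144 = 3160855546

3160855546


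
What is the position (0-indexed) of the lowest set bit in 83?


0b1010011. Lowest set bit at position 0

0


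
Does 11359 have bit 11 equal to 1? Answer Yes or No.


0b10110001011111, bit 11 = 1. Yes

Yes


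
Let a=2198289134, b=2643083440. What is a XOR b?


2198289134 ^ 2643083440 = 512588382

512588382


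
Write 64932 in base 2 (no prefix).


64932 = 1111110110100100 in binary

1111110110100100


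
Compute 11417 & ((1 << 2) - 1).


11417 & 3 = 1

1


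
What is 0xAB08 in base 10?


AB08 hex = 43784 decimal

43784


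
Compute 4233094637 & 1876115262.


0b11111100010011111110010111101101 & 0b1101111110100110011111100111110 = 0b1101100010000110010010100101100 = 1816339756

1816339756


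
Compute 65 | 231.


0b1000001 | 0b11100111 = 0b11100111 = 231

231


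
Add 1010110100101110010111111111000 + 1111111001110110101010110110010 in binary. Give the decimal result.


1010110100101110010111111111000 + 1111111001110110101010110110010 = 11010101110100101000010110101010 = 3587343786

3587343786


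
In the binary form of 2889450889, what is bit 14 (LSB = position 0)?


0b10101100001110011000010110001001, position 14 = 0

0


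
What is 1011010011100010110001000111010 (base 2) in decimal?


1011010011100010110001000111010 in decimal = 1517380154

1517380154


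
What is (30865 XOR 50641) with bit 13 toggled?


Step 1: 30865 ^ 50641 = 48448
Step 2: 48448 ^ (1 << 13) = 48448 ^ 8192 = 40256

40256


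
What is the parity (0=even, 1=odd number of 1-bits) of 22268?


0b101011011111100 has 10 ones => parity 0

0


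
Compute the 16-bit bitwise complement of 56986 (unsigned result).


~0b1101111010011010 = 0b10000101100101 = 8549 (16-bit unsigned)

8549


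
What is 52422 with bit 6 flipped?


52422 ^ (1 << 6) = 52422 ^ 64 = 52358

52358


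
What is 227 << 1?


0b11100011 << 1 = 0b111000110 = 454

454


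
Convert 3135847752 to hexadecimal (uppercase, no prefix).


3135847752 = BAE93D48 hex

BAE93D48


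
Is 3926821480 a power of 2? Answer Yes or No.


0b11101010000011101000101001101000. Multiple bits set => No

No


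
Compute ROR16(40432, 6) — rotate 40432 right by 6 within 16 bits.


Rotate 0b1001110111110000 right by 6 (16-bit) = 0b1100001001110111 = 49783

49783


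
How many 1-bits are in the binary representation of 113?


0b1110001 has 4 set bits

4


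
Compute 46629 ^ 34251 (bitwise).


0b1011011000100101 ^ 0b1000010111001011 = 0b11001111101110 = 13294

13294


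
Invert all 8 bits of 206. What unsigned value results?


206 ^ 255 = 49

49


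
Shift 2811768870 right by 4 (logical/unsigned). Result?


0b10100111100110000011000000100110 >> 4 = 0b1010011110011000001100000010 = 175735554

175735554


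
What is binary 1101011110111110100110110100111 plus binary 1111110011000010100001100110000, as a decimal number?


1101011110111110100110110100111 + 1111110011000010100001100110000 = 11101010010000001001000011010111 = 3930099927

3930099927


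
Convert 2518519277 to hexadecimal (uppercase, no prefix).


2518519277 = 961D8DED hex

961D8DED


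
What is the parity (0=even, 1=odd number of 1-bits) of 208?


0b11010000 has 3 ones => parity 1

1


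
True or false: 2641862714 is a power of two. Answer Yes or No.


0b10011101011101111010000000111010. Multiple bits set => No

No


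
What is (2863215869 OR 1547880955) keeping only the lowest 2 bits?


Step 1: 2863215869 | 1547880955 = 4276878847
Step 2: 4276878847 & 3 = 3

3


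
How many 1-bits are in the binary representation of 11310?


0b10110000101110 has 7 set bits

7


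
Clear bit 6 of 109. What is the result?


109 & ~(1 << 6) = 45

45


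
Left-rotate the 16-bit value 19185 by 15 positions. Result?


Rotate 0b100101011110001 left by 15 (16-bit) = 0b1010010101111000 = 42360

42360


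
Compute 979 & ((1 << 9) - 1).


979 & 511 = 467

467


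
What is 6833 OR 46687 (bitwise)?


0b1101010110001 | 0b1011011001011111 = 0b1011111011111111 = 48895

48895


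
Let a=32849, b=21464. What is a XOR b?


32849 ^ 21464 = 54153

54153


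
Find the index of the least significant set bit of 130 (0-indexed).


0b10000010. Lowest set bit at position 1

1


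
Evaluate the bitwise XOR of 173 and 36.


0b10101101 ^ 0b100100 = 0b10001001 = 137

137


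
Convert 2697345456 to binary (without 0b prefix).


2697345456 = 10100000110001100011100110110000 in binary

10100000110001100011100110110000


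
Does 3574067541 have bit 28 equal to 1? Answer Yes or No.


0b11010101000001111111000101010101, bit 28 = 1. Yes

Yes


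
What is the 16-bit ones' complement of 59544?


59544 ^ 65535 = 5991

5991


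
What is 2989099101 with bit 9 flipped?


2989099101 ^ (1 << 9) = 2989099101 ^ 512 = 2989099613

2989099613


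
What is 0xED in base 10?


ED hex = 237 decimal

237


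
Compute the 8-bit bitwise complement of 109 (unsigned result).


~0b1101101 = 0b10010010 = 146 (8-bit unsigned)

146


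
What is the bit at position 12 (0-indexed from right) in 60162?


0b1110101100000010, position 12 = 0

0


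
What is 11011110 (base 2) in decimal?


11011110 in decimal = 222

222


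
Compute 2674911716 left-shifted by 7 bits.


0b10011111011011111110100111100100 << 7 = 0b100111110110111111101001111001000000000 = 342388699648

342388699648


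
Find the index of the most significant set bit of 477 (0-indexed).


0b111011101. Highest set bit at position 8

8


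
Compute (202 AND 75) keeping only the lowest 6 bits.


Step 1: 202 & 75 = 74
Step 2: 74 & 63 = 10

10


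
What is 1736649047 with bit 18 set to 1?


1736649047 | (1 << 18) = 1736649047 | 262144 = 1736911191

1736911191


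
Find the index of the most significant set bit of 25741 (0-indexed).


0b110010010001101. Highest set bit at position 14

14


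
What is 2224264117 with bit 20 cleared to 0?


2224264117 & ~(1 << 20) = 2223215541

2223215541


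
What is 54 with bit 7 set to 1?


54 | (1 << 7) = 54 | 128 = 182

182


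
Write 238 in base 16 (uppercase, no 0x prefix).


238 = EE hex

EE


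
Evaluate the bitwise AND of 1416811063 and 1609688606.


0b1010100011100101101001000110111 & 0b1011111111100011110011000011110 = 0b1010100011100001100001000010110 = 1416675862

1416675862


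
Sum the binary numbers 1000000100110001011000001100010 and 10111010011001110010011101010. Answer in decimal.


1000000100110001011000001100010 + 10111010011001110010011101010 = 1010111111001011001010101001100 = 1474663756

1474663756


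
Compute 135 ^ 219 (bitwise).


0b10000111 ^ 0b11011011 = 0b1011100 = 92

92


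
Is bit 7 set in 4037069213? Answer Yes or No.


0b11110000101000001100100110011101, bit 7 = 1. Yes

Yes


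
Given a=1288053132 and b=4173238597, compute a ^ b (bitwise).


1288053132 ^ 4173238597 = 3027808457

3027808457


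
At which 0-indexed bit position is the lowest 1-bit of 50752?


0b1100011001000000. Lowest set bit at position 6

6


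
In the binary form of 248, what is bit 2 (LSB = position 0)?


0b11111000, position 2 = 0

0


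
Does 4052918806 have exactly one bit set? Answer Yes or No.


0b11110001100100101010001000010110. Multiple bits set => No

No


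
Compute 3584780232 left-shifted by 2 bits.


0b11010101101010110110011111001000 << 2 = 0b1101010110101011011001111100100000 = 14339120928

14339120928


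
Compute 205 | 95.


0b11001101 | 0b1011111 = 0b11011111 = 223

223


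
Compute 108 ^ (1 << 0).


108 ^ (1 << 0) = 108 ^ 1 = 109

109


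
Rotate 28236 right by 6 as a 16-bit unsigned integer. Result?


Rotate 0b110111001001100 right by 6 (16-bit) = 0b11000110111001 = 12729

12729


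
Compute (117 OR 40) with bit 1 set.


Step 1: 117 | 40 = 125
Step 2: 125 | (1 << 1) = 125 | 2 = 127

127


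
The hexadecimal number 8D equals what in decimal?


8D hex = 141 decimal

141


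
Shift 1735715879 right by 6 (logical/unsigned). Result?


0b1100111011101001110110000100111 >> 6 = 0b1100111011101001110110000 = 27120560

27120560


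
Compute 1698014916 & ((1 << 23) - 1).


1698014916 & 8388607 = 3516100

3516100


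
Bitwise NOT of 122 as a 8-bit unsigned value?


~0b1111010 = 0b10000101 = 133 (8-bit unsigned)

133


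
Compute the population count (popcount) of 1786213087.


0b1101010011101110111001011011111 has 21 set bits

21


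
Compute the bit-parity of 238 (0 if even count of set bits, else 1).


0b11101110 has 6 ones => parity 0

0


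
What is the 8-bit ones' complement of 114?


114 ^ 255 = 141

141


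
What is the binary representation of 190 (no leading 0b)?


190 = 10111110 in binary

10111110


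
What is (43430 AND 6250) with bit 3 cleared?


Step 1: 43430 & 6250 = 2082
Step 2: 2082 & ~(1 << 3) = 2082

2082


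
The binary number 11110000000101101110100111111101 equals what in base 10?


11110000000101101110100111111101 in decimal = 4028033533

4028033533


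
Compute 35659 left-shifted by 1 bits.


0b1000101101001011 << 1 = 0b10001011010010110 = 71318

71318


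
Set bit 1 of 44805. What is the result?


44805 | (1 << 1) = 44805 | 2 = 44807

44807


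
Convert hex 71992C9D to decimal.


71992C9D hex = 1905863837 decimal

1905863837


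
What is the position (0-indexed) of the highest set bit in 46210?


0b1011010010000010. Highest set bit at position 15

15


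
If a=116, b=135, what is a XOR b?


116 ^ 135 = 243

243


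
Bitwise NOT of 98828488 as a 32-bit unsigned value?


~0b101111001000000000011001000 = 0b11111010000110111111111100110111 = 4196138807 (32-bit unsigned)

4196138807


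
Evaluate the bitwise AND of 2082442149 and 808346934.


0b1111100000111111000101110100101 & 0b110000001011100110010100110110 = 0b110000000011100000000100100100 = 806224164

806224164


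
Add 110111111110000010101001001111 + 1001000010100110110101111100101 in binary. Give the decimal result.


110111111110000010101001001111 + 1001000010100110110101111100101 = 10000000010010111001011000110100 = 2152437300

2152437300


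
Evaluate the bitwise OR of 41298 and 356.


0b1010000101010010 | 0b101100100 = 0b1010000101110110 = 41334

41334


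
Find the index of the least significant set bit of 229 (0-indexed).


0b11100101. Lowest set bit at position 0

0


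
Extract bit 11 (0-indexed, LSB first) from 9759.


0b10011000011111, position 11 = 0

0


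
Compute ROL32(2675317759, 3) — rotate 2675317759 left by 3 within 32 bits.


Rotate 0b10011111011101100001101111111111 left by 3 (32-bit) = 0b11111011101100001101111111111100 = 4222672892

4222672892


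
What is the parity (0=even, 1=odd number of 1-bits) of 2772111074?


0b10100101001110110000111011100010 has 16 ones => parity 0

0


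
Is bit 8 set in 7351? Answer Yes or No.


0b1110010110111, bit 8 = 0. No

No


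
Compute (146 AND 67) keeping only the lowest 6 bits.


Step 1: 146 & 67 = 2
Step 2: 2 & 63 = 2

2


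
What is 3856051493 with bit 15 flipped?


3856051493 ^ (1 << 15) = 3856051493 ^ 32768 = 3856018725

3856018725


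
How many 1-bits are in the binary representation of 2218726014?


0b10000100001111110001001001111110 has 16 set bits

16


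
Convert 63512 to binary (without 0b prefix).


63512 = 1111100000011000 in binary

1111100000011000


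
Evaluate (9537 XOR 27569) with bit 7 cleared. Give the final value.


Step 1: 9537 ^ 27569 = 20208
Step 2: 20208 & ~(1 << 7) = 20080

20080


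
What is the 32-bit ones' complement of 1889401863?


1889401863 ^ 4294967295 = 2405565432

2405565432


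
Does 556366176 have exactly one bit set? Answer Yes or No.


0b100001001010010111100101100000. Multiple bits set => No

No


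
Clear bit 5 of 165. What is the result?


165 & ~(1 << 5) = 133

133


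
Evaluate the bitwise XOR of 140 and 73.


0b10001100 ^ 0b1001001 = 0b11000101 = 197

197


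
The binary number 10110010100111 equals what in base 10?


10110010100111 in decimal = 11431

11431


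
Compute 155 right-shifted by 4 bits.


0b10011011 >> 4 = 0b1001 = 9

9


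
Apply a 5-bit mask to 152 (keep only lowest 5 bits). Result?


152 & 31 = 24

24


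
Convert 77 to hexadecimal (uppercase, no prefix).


77 = 4D hex

4D


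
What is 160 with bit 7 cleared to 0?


160 & ~(1 << 7) = 32

32


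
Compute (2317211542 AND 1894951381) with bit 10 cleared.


Step 1: 2317211542 & 1894951381 = 1081748
Step 2: 1081748 & ~(1 << 10) = 1081748

1081748


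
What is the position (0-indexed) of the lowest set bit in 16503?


0b100000001110111. Lowest set bit at position 0

0


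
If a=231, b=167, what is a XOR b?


231 ^ 167 = 64

64


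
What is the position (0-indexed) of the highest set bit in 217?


0b11011001. Highest set bit at position 7

7


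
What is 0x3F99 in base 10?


3F99 hex = 16281 decimal

16281


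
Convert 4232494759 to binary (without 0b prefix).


4232494759 = 11111100010001101011111010100111 in binary

11111100010001101011111010100111


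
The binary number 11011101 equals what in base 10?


11011101 in decimal = 221

221


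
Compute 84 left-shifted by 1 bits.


0b1010100 << 1 = 0b10101000 = 168

168


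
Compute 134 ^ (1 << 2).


134 ^ (1 << 2) = 134 ^ 4 = 130

130


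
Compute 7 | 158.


0b111 | 0b10011110 = 0b10011111 = 159

159


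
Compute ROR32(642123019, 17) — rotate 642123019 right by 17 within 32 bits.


Rotate 0b100110010001100000010100001011 right by 17 (32-bit) = 0b10100001011001001100100011 = 42308387

42308387


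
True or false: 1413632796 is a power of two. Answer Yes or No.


0b1010100010000100101001100011100. Multiple bits set => No

No


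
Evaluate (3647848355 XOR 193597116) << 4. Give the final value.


Step 1: 3647848355 ^ 193597116 = 3538399519
Step 2: 3538399519 << 4 = 56614392304

56614392304


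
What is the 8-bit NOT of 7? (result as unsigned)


~0b111 = 0b11111000 = 248 (8-bit unsigned)

248


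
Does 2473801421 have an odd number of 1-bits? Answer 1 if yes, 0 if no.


0b10010011011100110011011011001101 has 18 ones => parity 0

0


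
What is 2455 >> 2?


0b100110010111 >> 2 = 0b1001100101 = 613

613


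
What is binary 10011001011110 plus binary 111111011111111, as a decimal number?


10011001011110 + 111111011111111 = 1010010101011101 = 42333

42333


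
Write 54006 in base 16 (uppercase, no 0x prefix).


54006 = D2F6 hex

D2F6


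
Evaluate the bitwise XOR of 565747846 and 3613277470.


0b100001101110001010000010000110 ^ 0b11010111010111100011110100011110 = 0b11110110111001101001110110011000 = 4142308760

4142308760


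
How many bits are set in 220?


0b11011100 has 5 set bits

5


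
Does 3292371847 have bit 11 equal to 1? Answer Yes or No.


0b11000100001111011001101110000111, bit 11 = 1. Yes

Yes


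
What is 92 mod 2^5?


92 & 31 = 28

28


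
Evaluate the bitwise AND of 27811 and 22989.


0b110110010100011 & 0b101100111001101 = 0b100100010000001 = 18561

18561


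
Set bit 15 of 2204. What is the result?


2204 | (1 << 15) = 2204 | 32768 = 34972

34972


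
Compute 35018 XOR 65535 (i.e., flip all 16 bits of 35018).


35018 ^ 65535 = 30517

30517


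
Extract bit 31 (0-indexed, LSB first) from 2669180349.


0b10011111000110000111010110111101, position 31 = 1

1


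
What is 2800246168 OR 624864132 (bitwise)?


0b10100110111010000101110110011000 | 0b100101001111101010101110000100 = 0b10100111111111101111111110011100 = 2818506652

2818506652


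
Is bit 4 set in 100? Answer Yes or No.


0b1100100, bit 4 = 0. No

No


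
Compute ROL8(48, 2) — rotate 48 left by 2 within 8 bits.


Rotate 0b110000 left by 2 (8-bit) = 0b11000000 = 192

192


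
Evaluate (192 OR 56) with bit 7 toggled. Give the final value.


Step 1: 192 | 56 = 248
Step 2: 248 ^ (1 << 7) = 248 ^ 128 = 120

120


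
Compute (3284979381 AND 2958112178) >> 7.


Step 1: 3284979381 & 2958112178 = 2151679152
Step 2: 2151679152 >> 7 = 16809993

16809993


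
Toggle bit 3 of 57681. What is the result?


57681 ^ (1 << 3) = 57681 ^ 8 = 57689

57689


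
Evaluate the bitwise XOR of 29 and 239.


0b11101 ^ 0b11101111 = 0b11110010 = 242

242


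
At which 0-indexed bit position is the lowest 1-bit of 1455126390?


0b1010110101110110111011101110110. Lowest set bit at position 1

1


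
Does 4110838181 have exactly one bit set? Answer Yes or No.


0b11110101000001100110100110100101. Multiple bits set => No

No


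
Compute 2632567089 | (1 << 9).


2632567089 | (1 << 9) = 2632567089 | 512 = 2632567601

2632567601


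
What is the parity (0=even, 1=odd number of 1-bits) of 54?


0b110110 has 4 ones => parity 0

0


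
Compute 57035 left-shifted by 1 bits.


0b1101111011001011 << 1 = 0b11011110110010110 = 114070

114070


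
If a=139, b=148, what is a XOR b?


139 ^ 148 = 31

31


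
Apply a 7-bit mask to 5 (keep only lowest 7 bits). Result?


5 & 127 = 5

5


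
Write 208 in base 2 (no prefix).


208 = 11010000 in binary

11010000


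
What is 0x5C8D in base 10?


5C8D hex = 23693 decimal

23693


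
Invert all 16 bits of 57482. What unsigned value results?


57482 ^ 65535 = 8053

8053


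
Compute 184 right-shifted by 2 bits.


0b10111000 >> 2 = 0b101110 = 46

46


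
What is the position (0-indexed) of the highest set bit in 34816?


0b1000100000000000. Highest set bit at position 15

15


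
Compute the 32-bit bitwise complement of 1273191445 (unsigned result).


~0b1001011111000110101110000010101 = 0b10110100000111001010001111101010 = 3021775850 (32-bit unsigned)

3021775850


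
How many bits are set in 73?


0b1001001 has 3 set bits

3


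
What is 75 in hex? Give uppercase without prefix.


75 = 4B hex

4B


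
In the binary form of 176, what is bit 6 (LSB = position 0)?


0b10110000, position 6 = 0

0


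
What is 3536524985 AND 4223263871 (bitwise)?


0b11010010110010110001011010111001 & 0b11111011101110011110010001111111 = 0b11010010100010010000010000111001 = 3532194873

3532194873


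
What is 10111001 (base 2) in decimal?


10111001 in decimal = 185

185


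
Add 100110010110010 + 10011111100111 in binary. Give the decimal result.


100110010110010 + 10011111100111 = 111010010011001 = 29849

29849


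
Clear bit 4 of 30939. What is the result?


30939 & ~(1 << 4) = 30923

30923


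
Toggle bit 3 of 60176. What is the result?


60176 ^ (1 << 3) = 60176 ^ 8 = 60184

60184


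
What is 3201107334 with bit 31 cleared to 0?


3201107334 & ~(1 << 31) = 1053623686

1053623686


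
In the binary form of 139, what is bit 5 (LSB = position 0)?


0b10001011, position 5 = 0

0


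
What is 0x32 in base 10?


32 hex = 50 decimal

50


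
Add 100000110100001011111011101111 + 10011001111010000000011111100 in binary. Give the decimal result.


100000110100001011111011101111 + 10011001111010000000011111100 = 110100000011011011111111101011 = 873316331

873316331


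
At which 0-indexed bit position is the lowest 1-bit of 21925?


0b101010110100101. Lowest set bit at position 0

0


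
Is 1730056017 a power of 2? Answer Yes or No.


0b1100111000111101000111101010001. Multiple bits set => No

No


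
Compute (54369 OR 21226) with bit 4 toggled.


Step 1: 54369 | 21226 = 55019
Step 2: 55019 ^ (1 << 4) = 55019 ^ 16 = 55035

55035


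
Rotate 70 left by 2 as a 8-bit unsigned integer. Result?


Rotate 0b1000110 left by 2 (8-bit) = 0b11001 = 25

25


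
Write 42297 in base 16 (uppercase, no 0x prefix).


42297 = A539 hex

A539


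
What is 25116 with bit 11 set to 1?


25116 | (1 << 11) = 25116 | 2048 = 27164

27164


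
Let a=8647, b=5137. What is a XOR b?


8647 ^ 5137 = 13782

13782


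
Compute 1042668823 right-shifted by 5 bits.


0b111110001001011101110100010111 >> 5 = 0b1111100010010111011101000 = 32583400

32583400


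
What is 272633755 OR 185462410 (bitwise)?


0b10000010000000000111110011011 | 0b1011000011011110111010001010 = 0b11011010011011110111110011011 = 458092443

458092443


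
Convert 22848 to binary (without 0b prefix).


22848 = 101100101000000 in binary

101100101000000


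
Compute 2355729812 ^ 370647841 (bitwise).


0b10001100011010011001010110010100 ^ 0b10110000101111010001100100001 = 0b10011010011111100011011010110101 = 2591962805

2591962805


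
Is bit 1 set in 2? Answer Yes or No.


0b10, bit 1 = 1. Yes

Yes


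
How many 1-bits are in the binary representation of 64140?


0b1111101010001100 has 9 set bits

9


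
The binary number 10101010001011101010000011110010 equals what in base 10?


10101010001011101010000011110010 in decimal = 2855182578

2855182578


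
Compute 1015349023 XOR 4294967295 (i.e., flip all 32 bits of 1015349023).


1015349023 ^ 4294967295 = 3279618272

3279618272


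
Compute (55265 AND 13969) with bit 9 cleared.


Step 1: 55265 & 13969 = 5761
Step 2: 5761 & ~(1 << 9) = 5249

5249


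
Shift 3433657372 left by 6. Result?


0b11001100101010010111010000011100 << 6 = 0b11001100101010010111010000011100000000 = 219754071808

219754071808


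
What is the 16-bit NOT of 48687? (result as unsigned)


~0b1011111000101111 = 0b100000111010000 = 16848 (16-bit unsigned)

16848


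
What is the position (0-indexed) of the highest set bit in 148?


0b10010100. Highest set bit at position 7

7


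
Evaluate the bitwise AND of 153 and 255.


0b10011001 & 0b11111111 = 0b10011001 = 153

153


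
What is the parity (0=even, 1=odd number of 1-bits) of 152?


0b10011000 has 3 ones => parity 1

1


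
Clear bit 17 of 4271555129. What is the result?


4271555129 & ~(1 << 17) = 4271424057

4271424057


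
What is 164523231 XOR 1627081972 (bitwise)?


0b1001110011100110110011011111 ^ 0b1100000111110110100110011110100 = 0b1101001001101010010000000101011 = 1765089323

1765089323


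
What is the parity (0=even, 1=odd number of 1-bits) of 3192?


0b110001111000 has 6 ones => parity 0

0
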